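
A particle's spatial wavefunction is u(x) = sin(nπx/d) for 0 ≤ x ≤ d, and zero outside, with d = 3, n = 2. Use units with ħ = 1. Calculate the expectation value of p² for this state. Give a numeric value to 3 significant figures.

p² u = −ħ² d²u/dx²; ⟨p²⟩ = −ħ² ∫ u*·u'' dx / ∫|u|² dx.
d/dx sin(nπx/d) = (nπ/d)·cos(nπx/d) and d²/dx² sin(nπx/d) = −(nπ/d)²·sin(nπx/d); on 0 ≤ x ≤ d, ∫sin²(nπx/d) dx = d/2 and ∫sin(nπx/d)·cos(nπx/d) dx = 0.
State is unnormalized: ∫|u|² dx = 1.5000, and ∫u*·(−ħ² u'') dx = 6.5797, so ⟨p²⟩ = 6.5797 / 1.5000.
⟨p²⟩ = 4.3865.

4.39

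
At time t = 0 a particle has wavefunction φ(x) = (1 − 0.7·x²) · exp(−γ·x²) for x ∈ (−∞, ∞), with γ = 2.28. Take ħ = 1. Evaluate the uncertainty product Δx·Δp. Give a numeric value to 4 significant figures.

Δx = √(⟨x²⟩−⟨x⟩²), Δp = √(⟨p²⟩−⟨p⟩²).
Expand each integrand as polynomial × e^(−2γx²) and use ∫x^(2j)·e^(−2γx²) dx = (2j−1)!!/(4γ)^j · √(π/(2γ)), odd powers → 0; here √(π/(2γ)) = 0.83003. Differentiate with the product rule, d/dx e^(−γx²) = −2γx·e^(−γx²).
Normalization: ∫|φ|² dx = 0.71728.
⟨x⟩ = 0.0000, ⟨x²⟩ = 0.079663 ⇒ Δx = 0.28225.
⟨p⟩ = 0.0000, ⟨p²⟩ = 3.1522 ⇒ Δp = 1.7754.
Δx·Δp = 0.50111.

0.5011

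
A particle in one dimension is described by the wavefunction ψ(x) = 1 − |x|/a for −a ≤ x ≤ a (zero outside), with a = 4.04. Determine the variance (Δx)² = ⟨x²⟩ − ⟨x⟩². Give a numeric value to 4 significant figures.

1.632

Compute ⟨x⟩ and ⟨x²⟩ separately, then (Δx)² = ⟨x²⟩ − ⟨x⟩².
ψ is even, so ∫ over [−a, a] = 2∫₀ᵃ with ψ = 1 − x/a there: ∫₀ᵃ (1 − x/a)² dx = a/3, ∫₀ᵃ x²(1 − x/a)² dx = a³/30, ∫₀ᵃ x⁴(1 − x/a)² dx = a⁵/105.
Normalization: ∫|ψ|² dx = 2.6933.
⟨x⟩ = 0.0000 and ⟨x²⟩ = 1.6322.
(Δx)² = 1.6322 − (0.0000)² = 1.6322.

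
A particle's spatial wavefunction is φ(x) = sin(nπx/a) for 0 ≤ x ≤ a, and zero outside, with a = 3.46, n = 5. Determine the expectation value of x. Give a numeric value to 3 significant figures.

1.73

⟨x⟩ = ∫ x·|φ|² dx / ∫|φ|² dx (integrals over the domain).
With sin²θ = (1 − cos2θ)/2 on 0 ≤ x ≤ a: ∫sin²(nπx/a) dx = a/2, ∫x·sin²(nπx/a) dx = a²/4, ∫x²·sin²(nπx/a) dx = a³·(1/6 − 1/(4n²π²)); higher powers xᵏ the same way, integrating xᵏ·cos(2nπx/a) by parts.
State is unnormalized: ∫|φ|² dx = 1.7300, and ∫φ*·x·φ dx = 2.9929, so ⟨x⟩ = 2.9929 / 1.7300.
⟨x⟩ = 1.7300.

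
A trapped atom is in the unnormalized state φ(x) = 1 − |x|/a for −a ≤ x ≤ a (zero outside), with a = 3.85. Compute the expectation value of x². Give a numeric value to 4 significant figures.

⟨x²⟩ = ∫ x²·|φ|² dx / ∫|φ|² dx (integrals over the domain).
φ is even, so ∫ over [−a, a] = 2∫₀ᵃ with φ = 1 − x/a there: ∫₀ᵃ (1 − x/a)² dx = a/3, ∫₀ᵃ x²(1 − x/a)² dx = a³/30, ∫₀ᵃ x⁴(1 − x/a)² dx = a⁵/105.
State is unnormalized: ∫|φ|² dx = 2.5667, and ∫φ*·x²·φ dx = 3.8044, so ⟨x²⟩ = 3.8044 / 2.5667.
⟨x²⟩ = 1.4823.

1.482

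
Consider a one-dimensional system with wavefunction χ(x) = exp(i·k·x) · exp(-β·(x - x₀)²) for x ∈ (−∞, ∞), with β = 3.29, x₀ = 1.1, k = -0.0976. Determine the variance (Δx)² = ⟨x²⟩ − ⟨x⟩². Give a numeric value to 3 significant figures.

0.0760

Compute ⟨x⟩ and ⟨x²⟩ separately, then (Δx)² = ⟨x²⟩ − ⟨x⟩².
Gaussian moments (u = x − x₀): ∫u^(2j)·e^(−2βu²) du = (2j−1)!!/(4β)^j · √(π/(2β)), odd powers integrate to 0; here √(π/(2β)) = 0.69097.
Normalization: ∫|χ|² dx = 0.69097.
⟨x⟩ = 1.1000 and ⟨x²⟩ = 1.2860.
(Δx)² = 1.2860 − (1.1000)² = 0.075988.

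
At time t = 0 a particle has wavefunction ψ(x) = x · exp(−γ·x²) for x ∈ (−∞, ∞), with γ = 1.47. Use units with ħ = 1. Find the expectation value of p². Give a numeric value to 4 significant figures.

4.410

p² ψ = −ħ² d²ψ/dx²; ⟨p²⟩ = −ħ² ∫ ψ*·ψ'' dx / ∫|ψ|² dx.
Expand each integrand as polynomial × e^(−2γx²) and use ∫x^(2j)·e^(−2γx²) dx = (2j−1)!!/(4γ)^j · √(π/(2γ)), odd powers → 0; here √(π/(2γ)) = 1.0337. Differentiate with the product rule, d/dx e^(−γx²) = −2γx·e^(−γx²).
State is unnormalized: ∫|ψ|² dx = 0.17580, and ∫ψ*·(−ħ² ψ'') dx = 0.77529, so ⟨p²⟩ = 0.77529 / 0.17580.
⟨p²⟩ = 4.4100.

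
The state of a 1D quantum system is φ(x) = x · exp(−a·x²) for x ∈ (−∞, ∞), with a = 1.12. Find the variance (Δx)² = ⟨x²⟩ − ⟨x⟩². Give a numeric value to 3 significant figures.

0.670

Compute ⟨x⟩ and ⟨x²⟩ separately, then (Δx)² = ⟨x²⟩ − ⟨x⟩².
Expand each integrand as polynomial × e^(−2ax²) and use ∫x^(2j)·e^(−2ax²) dx = (2j−1)!!/(4a)^j · √(π/(2a)), odd powers → 0; here √(π/(2a)) = 1.1843.
Normalization: ∫|φ|² dx = 0.26435.
⟨x⟩ = 0.0000 and ⟨x²⟩ = 0.66964.
(Δx)² = 0.66964 − (0.0000)² = 0.66964.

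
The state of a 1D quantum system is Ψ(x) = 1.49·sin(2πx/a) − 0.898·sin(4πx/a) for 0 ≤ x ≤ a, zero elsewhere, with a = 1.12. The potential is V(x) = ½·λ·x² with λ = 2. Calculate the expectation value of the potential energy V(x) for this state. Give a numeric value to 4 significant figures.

⟨V⟩ = ∫ V(x)·|Ψ|² dx / ∫|Ψ|² dx.
On 0 ≤ x ≤ a (j ≠ l): ∫sin²(jπx/a) dx = a/2, ∫sin(jπx/a)·sin(lπx/a) dx = 0; diagonal moments ∫x·sin²(jπx/a) dx = a²/4, ∫x²·sin²(jπx/a) dx = a³·(1/6 − 1/(4j²π²)); cross terms ∫x·sin(jπx/a)·sin(lπx/a) dx = 0 for j + l even and −4jla²/(π²(j² − l²)²) for j + l odd, ∫x²·sin(jπx/a)·sin(lπx/a) dx = (−1)^(j+l)·4jla³/(π²(j² − l²)²); higher powers the same way via product-to-sum and parts.
State is unnormalized: ∫|Ψ|² dx = 1.6948, and ∫Ψ*·V(x)·Ψ dx = 0.60247, so ⟨V⟩ = 0.60247 / 1.6948.
⟨V⟩ = 0.35547.

0.3555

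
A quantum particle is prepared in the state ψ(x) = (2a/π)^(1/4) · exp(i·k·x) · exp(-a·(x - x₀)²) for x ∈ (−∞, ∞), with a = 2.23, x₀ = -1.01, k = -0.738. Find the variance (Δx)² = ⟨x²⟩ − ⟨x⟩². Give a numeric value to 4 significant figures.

Compute ⟨x⟩ and ⟨x²⟩ separately, then (Δx)² = ⟨x²⟩ − ⟨x⟩².
Gaussian moments (u = x − x₀): ∫u^(2j)·e^(−2au²) du = (2j−1)!!/(4a)^j · √(π/(2a)), odd powers integrate to 0; here √(π/(2a)) = 0.83928.
⟨x⟩ = -1.0100 and ⟨x²⟩ = 1.1322.
(Δx)² = 1.1322 − (-1.0100)² = 0.11211.

0.1121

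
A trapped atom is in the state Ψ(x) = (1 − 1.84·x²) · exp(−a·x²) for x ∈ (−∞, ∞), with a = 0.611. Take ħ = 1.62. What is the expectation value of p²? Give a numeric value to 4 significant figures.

8.689

p² Ψ = −ħ² d²Ψ/dx²; ⟨p²⟩ = −ħ² ∫ Ψ*·Ψ'' dx / ∫|Ψ|² dx.
Expand each integrand as polynomial × e^(−2ax²) and use ∫x^(2j)·e^(−2ax²) dx = (2j−1)!!/(4a)^j · √(π/(2a)), odd powers → 0; here √(π/(2a)) = 1.6034. Differentiate with the product rule, d/dx e^(−ax²) = −2ax·e^(−ax²).
State is unnormalized: ∫|Ψ|² dx = 1.9155, and ∫Ψ*·(−ħ² Ψ'') dx = 16.643, so ⟨p²⟩ = 16.643 / 1.9155.
⟨p²⟩ = 8.6886.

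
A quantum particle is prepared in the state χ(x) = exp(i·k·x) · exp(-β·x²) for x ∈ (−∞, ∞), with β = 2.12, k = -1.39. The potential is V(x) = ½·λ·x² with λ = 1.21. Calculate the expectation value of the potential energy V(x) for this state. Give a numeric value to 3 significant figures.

0.0713

⟨V⟩ = ∫ V(x)·|χ|² dx / ∫|χ|² dx.
Gaussian moments: ∫x^(2j)·e^(−2βx²) dx = (2j−1)!!/(4β)^j · √(π/(2β)), odd powers integrate to 0; here √(π/(2β)) = 0.86078.
State is unnormalized: ∫|χ|² dx = 0.86078, and ∫χ*·V(x)·χ dx = 0.061412, so ⟨V⟩ = 0.061412 / 0.86078.
⟨V⟩ = 0.071344.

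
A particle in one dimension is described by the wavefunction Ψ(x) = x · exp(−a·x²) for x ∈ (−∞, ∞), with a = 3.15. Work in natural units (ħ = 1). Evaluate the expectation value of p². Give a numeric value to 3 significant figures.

p² Ψ = −ħ² d²Ψ/dx²; ⟨p²⟩ = −ħ² ∫ Ψ*·Ψ'' dx / ∫|Ψ|² dx.
Expand each integrand as polynomial × e^(−2ax²) and use ∫x^(2j)·e^(−2ax²) dx = (2j−1)!!/(4a)^j · √(π/(2a)), odd powers → 0; here √(π/(2a)) = 0.70616. Differentiate with the product rule, d/dx e^(−ax²) = −2ax·e^(−ax²).
State is unnormalized: ∫|Ψ|² dx = 0.056045, and ∫Ψ*·(−ħ² Ψ'') dx = 0.52962, so ⟨p²⟩ = 0.52962 / 0.056045.
⟨p²⟩ = 9.4500.

9.45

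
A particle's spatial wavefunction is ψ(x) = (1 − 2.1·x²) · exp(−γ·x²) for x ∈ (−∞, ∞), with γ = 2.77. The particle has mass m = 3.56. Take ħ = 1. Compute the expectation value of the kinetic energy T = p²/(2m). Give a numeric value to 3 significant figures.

T = −(ħ²/2m) d²/dx², so ⟨T⟩ = −(ħ²/2m) ∫ ψ*·ψ'' dx / ∫|ψ|² dx; with m = 3.56.
Expand each integrand as polynomial × e^(−2γx²) and use ∫x^(2j)·e^(−2γx²) dx = (2j−1)!!/(4γ)^j · √(π/(2γ)), odd powers → 0; here √(π/(2γ)) = 0.75304. Differentiate with the product rule, d/dx e^(−γx²) = −2γx·e^(−γx²).
State is unnormalized: ∫|ψ|² dx = 0.54875, and ∫ψ*·(−ħ²/2m · ψ'') dx = 0.47769, so ⟨T⟩ = 0.47769 / 0.54875.
⟨T⟩ = 0.87051.

0.871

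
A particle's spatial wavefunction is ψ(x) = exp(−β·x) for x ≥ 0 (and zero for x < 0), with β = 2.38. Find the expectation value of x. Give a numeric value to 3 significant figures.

⟨x⟩ = ∫ x·|ψ|² dx / ∫|ψ|² dx (integrals over the domain).
Every integrand reduces to terms xʲ·e^(−2βx) on [0, ∞); use ∫₀^∞ xʲ·e^(−2βx) dx = j!/(2β)^(j+1).
State is unnormalized: ∫|ψ|² dx = 0.21008, and ∫ψ*·x·ψ dx = 0.044135, so ⟨x⟩ = 0.044135 / 0.21008.
⟨x⟩ = 0.21008.

0.210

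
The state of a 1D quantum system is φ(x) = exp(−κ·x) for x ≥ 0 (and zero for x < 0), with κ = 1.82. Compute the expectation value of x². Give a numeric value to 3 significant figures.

⟨x²⟩ = ∫ x²·|φ|² dx / ∫|φ|² dx (integrals over the domain).
Every integrand reduces to terms xʲ·e^(−2κx) on [0, ∞); use ∫₀^∞ xʲ·e^(−2κx) dx = j!/(2κ)^(j+1).
State is unnormalized: ∫|φ|² dx = 0.27473, and ∫φ*·x²·φ dx = 0.041469, so ⟨x²⟩ = 0.041469 / 0.27473.
⟨x²⟩ = 0.15095.

0.151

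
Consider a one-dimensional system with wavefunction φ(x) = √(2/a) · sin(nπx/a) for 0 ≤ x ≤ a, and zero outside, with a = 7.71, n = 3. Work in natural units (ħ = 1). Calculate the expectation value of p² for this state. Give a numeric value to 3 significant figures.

p² φ = −ħ² d²φ/dx²; ⟨p²⟩ = −ħ² ∫ φ*·φ'' dx.
d/dx sin(nπx/a) = (nπ/a)·cos(nπx/a) and d²/dx² sin(nπx/a) = −(nπ/a)²·sin(nπx/a); on 0 ≤ x ≤ a, ∫sin²(nπx/a) dx = a/2 and ∫sin(nπx/a)·cos(nπx/a) dx = 0.
⟨p²⟩ = 1.4943.

1.49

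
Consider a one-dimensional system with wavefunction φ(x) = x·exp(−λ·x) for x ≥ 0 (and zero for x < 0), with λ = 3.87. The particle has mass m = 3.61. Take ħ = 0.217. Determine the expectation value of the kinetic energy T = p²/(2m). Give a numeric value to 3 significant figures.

0.0977

T = −(ħ²/2m) d²/dx², so ⟨T⟩ = −(ħ²/2m) ∫ φ*·φ'' dx / ∫|φ|² dx; with m = 3.61.
Differentiate x·exp(−λ·x) with the product rule; every integrand then reduces to terms xʲ·e^(−2λx) on [0, ∞), with ∫₀^∞ xʲ·e^(−2λx) dx = j!/(2λ)^(j+1).
State is unnormalized: ∫|φ|² dx = 0.0043133, and ∫φ*·(−ħ²/2m · φ'') dx = 0.00042132, so ⟨T⟩ = 0.00042132 / 0.0043133.
⟨T⟩ = 0.097680.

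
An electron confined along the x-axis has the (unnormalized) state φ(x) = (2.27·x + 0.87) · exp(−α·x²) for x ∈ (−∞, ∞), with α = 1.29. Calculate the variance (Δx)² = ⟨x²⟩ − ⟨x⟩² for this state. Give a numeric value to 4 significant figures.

0.2242

Compute ⟨x⟩ and ⟨x²⟩ separately, then (Δx)² = ⟨x²⟩ − ⟨x⟩².
Expand each integrand as polynomial × e^(−2αx²) and use ∫x^(2j)·e^(−2αx²) dx = (2j−1)!!/(4α)^j · √(π/(2α)), odd powers → 0; here √(π/(2α)) = 1.1035.
Normalization: ∫|φ|² dx = 1.9372.
⟨x⟩ = 0.43603 and ⟨x²⟩ = 0.41428.
(Δx)² = 0.41428 − (0.43603)² = 0.22416.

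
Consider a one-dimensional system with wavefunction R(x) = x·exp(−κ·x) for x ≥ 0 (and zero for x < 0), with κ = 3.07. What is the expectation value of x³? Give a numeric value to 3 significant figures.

⟨x³⟩ = ∫ x³·|R|² dx / ∫|R|² dx (integrals over the domain).
Every integrand reduces to terms xʲ·e^(−2κx) on [0, ∞); use ∫₀^∞ xʲ·e^(−2κx) dx = j!/(2κ)^(j+1).
State is unnormalized: ∫|R|² dx = 0.0086402, and ∫R*·x³·R dx = 0.0022396, so ⟨x³⟩ = 0.0022396 / 0.0086402.
⟨x³⟩ = 0.25921.

0.259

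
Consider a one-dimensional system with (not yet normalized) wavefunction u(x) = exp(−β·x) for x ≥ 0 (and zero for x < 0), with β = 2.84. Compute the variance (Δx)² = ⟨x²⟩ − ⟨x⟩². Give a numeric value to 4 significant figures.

Compute ⟨x⟩ and ⟨x²⟩ separately, then (Δx)² = ⟨x²⟩ − ⟨x⟩².
Every integrand reduces to terms xʲ·e^(−2βx) on [0, ∞); use ∫₀^∞ xʲ·e^(−2βx) dx = j!/(2β)^(j+1).
Normalization: ∫|u|² dx = 0.17606.
⟨x⟩ = 0.17606 and ⟨x²⟩ = 0.061992.
(Δx)² = 0.061992 − (0.17606)² = 0.030996.

0.03100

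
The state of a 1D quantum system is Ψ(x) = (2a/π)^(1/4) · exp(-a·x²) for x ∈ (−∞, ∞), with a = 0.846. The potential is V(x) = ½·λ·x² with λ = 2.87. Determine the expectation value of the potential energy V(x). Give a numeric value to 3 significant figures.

⟨V⟩ = ∫ V(x)·|Ψ|² dx.
Gaussian moments: ∫x^(2j)·e^(−2ax²) dx = (2j−1)!!/(4a)^j · √(π/(2a)), odd powers integrate to 0; here √(π/(2a)) = 1.3626.
⟨V⟩ = 0.42405.

0.424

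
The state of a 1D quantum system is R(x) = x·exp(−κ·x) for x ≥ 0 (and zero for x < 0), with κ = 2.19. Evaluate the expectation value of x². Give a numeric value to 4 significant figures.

0.6255

⟨x²⟩ = ∫ x²·|R|² dx / ∫|R|² dx (integrals over the domain).
Every integrand reduces to terms xʲ·e^(−2κx) on [0, ∞); use ∫₀^∞ xʲ·e^(−2κx) dx = j!/(2κ)^(j+1).
State is unnormalized: ∫|R|² dx = 0.023802, and ∫R*·x²·R dx = 0.014888, so ⟨x²⟩ = 0.014888 / 0.023802.
⟨x²⟩ = 0.62551.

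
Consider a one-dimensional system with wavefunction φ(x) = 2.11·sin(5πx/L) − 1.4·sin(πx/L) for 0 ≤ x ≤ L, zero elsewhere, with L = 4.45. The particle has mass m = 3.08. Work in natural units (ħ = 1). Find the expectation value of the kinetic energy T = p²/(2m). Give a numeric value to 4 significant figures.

T = −(ħ²/2m) d²/dx², so ⟨T⟩ = −(ħ²/2m) ∫ φ*·φ'' dx / ∫|φ|² dx; with m = 3.08.
d²/dx² sin(jπx/L) = −(jπ/L)²·sin(jπx/L); on 0 ≤ x ≤ L, ∫sin²(jπx/L) dx = L/2 and ∫sin(jπx/L)·sin(lπx/L) dx = 0 for j ≠ l, so only diagonal terms survive in ∫|φ|² and ∫φ·φ″; ∫φ·φ′ dx = [φ²/2] between the walls = 0.
State is unnormalized: ∫|φ|² dx = 14.267, and ∫φ*·(−ħ²/2m · φ'') dx = 20.390, so ⟨T⟩ = 20.390 / 14.267.
⟨T⟩ = 1.4292.

1.429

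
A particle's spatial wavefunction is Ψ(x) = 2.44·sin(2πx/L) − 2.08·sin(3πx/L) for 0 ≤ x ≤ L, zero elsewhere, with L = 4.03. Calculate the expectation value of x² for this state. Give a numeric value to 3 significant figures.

8.38

⟨x²⟩ = ∫ x²·|Ψ|² dx / ∫|Ψ|² dx (integrals over the domain).
On 0 ≤ x ≤ L (j ≠ l): ∫sin²(jπx/L) dx = L/2, ∫sin(jπx/L)·sin(lπx/L) dx = 0; diagonal moments ∫x·sin²(jπx/L) dx = L²/4, ∫x²·sin²(jπx/L) dx = L³·(1/6 − 1/(4j²π²)); cross terms ∫x·sin(jπx/L)·sin(lπx/L) dx = 0 for j + l even and −4jlL²/(π²(j² − l²)²) for j + l odd, ∫x²·sin(jπx/L)·sin(lπx/L) dx = (−1)^(j+l)·4jlL³/(π²(j² − l²)²); higher powers the same way via product-to-sum and parts.
State is unnormalized: ∫|Ψ|² dx = 20.714, and ∫Ψ*·x²·Ψ dx = 173.49, so ⟨x²⟩ = 173.49 / 20.714.
⟨x²⟩ = 8.3757.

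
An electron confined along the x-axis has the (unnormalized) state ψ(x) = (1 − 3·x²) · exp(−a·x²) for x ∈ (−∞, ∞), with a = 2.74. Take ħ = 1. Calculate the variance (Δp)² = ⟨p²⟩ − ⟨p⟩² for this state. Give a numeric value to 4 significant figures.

8.382

Compute ⟨p⟩ and ⟨p²⟩ separately; (Δp)² = ⟨p²⟩ − ⟨p⟩².
Expand each integrand as polynomial × e^(−2ax²) and use ∫x^(2j)·e^(−2ax²) dx = (2j−1)!!/(4a)^j · √(π/(2a)), odd powers → 0; here √(π/(2a)) = 0.75715. Differentiate with the product rule, d/dx e^(−ax²) = −2ax·e^(−ax²).
Normalization: ∫|ψ|² dx = 0.51284.
⟨p⟩ = 0.0000 and ⟨p²⟩ = 8.3815.
(Δp)² = 8.3815 − (0.0000)² = 8.3815.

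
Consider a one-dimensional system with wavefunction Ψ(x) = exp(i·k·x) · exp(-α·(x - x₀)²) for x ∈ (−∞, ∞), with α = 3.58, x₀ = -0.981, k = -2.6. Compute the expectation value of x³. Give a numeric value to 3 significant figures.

-1.15

⟨x³⟩ = ∫ x³·|Ψ|² dx / ∫|Ψ|² dx (integrals over the domain).
Gaussian moments (u = x − x₀): ∫u^(2j)·e^(−2αu²) du = (2j−1)!!/(4α)^j · √(π/(2α)), odd powers integrate to 0; here √(π/(2α)) = 0.66240.
State is unnormalized: ∫|Ψ|² dx = 0.66240, and ∫Ψ*·x³·Ψ dx = -0.76149, so ⟨x³⟩ = -0.76149 / 0.66240.
⟨x³⟩ = -1.1496.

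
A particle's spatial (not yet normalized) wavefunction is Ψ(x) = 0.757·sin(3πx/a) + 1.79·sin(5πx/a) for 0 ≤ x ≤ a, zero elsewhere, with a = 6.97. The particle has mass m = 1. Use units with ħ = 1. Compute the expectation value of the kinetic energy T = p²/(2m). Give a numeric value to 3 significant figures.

T = −(ħ²/2m) d²/dx², so ⟨T⟩ = −(ħ²/2m) ∫ Ψ*·Ψ'' dx / ∫|Ψ|² dx; with m = 1.
d²/dx² sin(jπx/a) = −(jπ/a)²·sin(jπx/a); on 0 ≤ x ≤ a, ∫sin²(jπx/a) dx = a/2 and ∫sin(jπx/a)·sin(lπx/a) dx = 0 for j ≠ l, so only diagonal terms survive in ∫|Ψ|² and ∫Ψ·Ψ″; ∫Ψ·Ψ′ dx = [Ψ²/2] between the walls = 0.
State is unnormalized: ∫|Ψ|² dx = 13.163, and ∫Ψ*·(−ħ²/2m · Ψ'') dx = 30.182, so ⟨T⟩ = 30.182 / 13.163.
⟨T⟩ = 2.2929.

2.29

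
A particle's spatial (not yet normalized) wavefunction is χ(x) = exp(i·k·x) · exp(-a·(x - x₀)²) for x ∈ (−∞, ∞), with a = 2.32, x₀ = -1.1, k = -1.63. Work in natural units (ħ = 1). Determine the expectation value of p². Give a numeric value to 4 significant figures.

p² χ = −ħ² d²χ/dx²; ⟨p²⟩ = −ħ² ∫ χ*·χ'' dx / ∫|χ|² dx.
Gaussian moments (u = x − x₀): ∫u^(2j)·e^(−2au²) du = (2j−1)!!/(4a)^j · √(π/(2a)), odd powers integrate to 0; here √(π/(2a)) = 0.82284. Derivatives: χ′ = (ik − 2au)·χ, χ″ = ((ik − 2au)² − 2a)·χ; the odd-in-u pieces drop out.
State is unnormalized: ∫|χ|² dx = 0.82284, and ∫χ*·(−ħ² χ'') dx = 4.0952, so ⟨p²⟩ = 4.0952 / 0.82284.
⟨p²⟩ = 4.9769.

4.977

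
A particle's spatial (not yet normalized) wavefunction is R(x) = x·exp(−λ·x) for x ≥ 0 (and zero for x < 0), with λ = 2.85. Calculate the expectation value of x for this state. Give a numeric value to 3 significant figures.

⟨x⟩ = ∫ x·|R|² dx / ∫|R|² dx (integrals over the domain).
Every integrand reduces to terms xʲ·e^(−2λx) on [0, ∞); use ∫₀^∞ xʲ·e^(−2λx) dx = j!/(2λ)^(j+1).
State is unnormalized: ∫|R|² dx = 0.010800, and ∫R*·x·R dx = 0.0056840, so ⟨x⟩ = 0.0056840 / 0.010800.
⟨x⟩ = 0.52632.

0.526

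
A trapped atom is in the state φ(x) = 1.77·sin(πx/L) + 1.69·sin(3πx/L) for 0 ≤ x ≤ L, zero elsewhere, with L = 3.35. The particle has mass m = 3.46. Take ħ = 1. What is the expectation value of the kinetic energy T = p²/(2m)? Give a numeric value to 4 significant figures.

0.6119

T = −(ħ²/2m) d²/dx², so ⟨T⟩ = −(ħ²/2m) ∫ φ*·φ'' dx / ∫|φ|² dx; with m = 3.46.
d²/dx² sin(jπx/L) = −(jπ/L)²·sin(jπx/L); on 0 ≤ x ≤ L, ∫sin²(jπx/L) dx = L/2 and ∫sin(jπx/L)·sin(lπx/L) dx = 0 for j ≠ l, so only diagonal terms survive in ∫|φ|² and ∫φ·φ″; ∫φ·φ′ dx = [φ²/2] between the walls = 0.
State is unnormalized: ∫|φ|² dx = 10.032, and ∫φ*·(−ħ²/2m · φ'') dx = 6.1388, so ⟨T⟩ = 6.1388 / 10.032.
⟨T⟩ = 0.61194.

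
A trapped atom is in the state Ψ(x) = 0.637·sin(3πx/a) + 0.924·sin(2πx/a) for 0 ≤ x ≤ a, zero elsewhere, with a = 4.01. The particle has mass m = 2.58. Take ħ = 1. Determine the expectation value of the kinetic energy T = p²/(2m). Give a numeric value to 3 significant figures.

T = −(ħ²/2m) d²/dx², so ⟨T⟩ = −(ħ²/2m) ∫ Ψ*·Ψ'' dx / ∫|Ψ|² dx; with m = 2.58.
d²/dx² sin(jπx/a) = −(jπ/a)²·sin(jπx/a); on 0 ≤ x ≤ a, ∫sin²(jπx/a) dx = a/2 and ∫sin(jπx/a)·sin(lπx/a) dx = 0 for j ≠ l, so only diagonal terms survive in ∫|Ψ|² and ∫Ψ·Ψ″; ∫Ψ·Ψ′ dx = [Ψ²/2] between the walls = 0.
State is unnormalized: ∫|Ψ|² dx = 2.5254, and ∫Ψ*·(−ħ²/2m · Ψ'') dx = 1.6854, so ⟨T⟩ = 1.6854 / 2.5254.
⟨T⟩ = 0.66740.

0.667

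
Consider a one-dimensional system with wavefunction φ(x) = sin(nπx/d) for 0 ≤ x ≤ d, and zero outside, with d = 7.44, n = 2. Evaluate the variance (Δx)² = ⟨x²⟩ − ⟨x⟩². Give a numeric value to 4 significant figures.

Compute ⟨x⟩ and ⟨x²⟩ separately, then (Δx)² = ⟨x²⟩ − ⟨x⟩².
With sin²θ = (1 − cos2θ)/2 on 0 ≤ x ≤ d: ∫sin²(nπx/d) dx = d/2, ∫x·sin²(nπx/d) dx = d²/4, ∫x²·sin²(nπx/d) dx = d³·(1/6 − 1/(4n²π²)); higher powers xᵏ the same way, integrating xᵏ·cos(2nπx/d) by parts.
Normalization: ∫|φ|² dx = 3.7200.
⟨x⟩ = 3.7200 and ⟨x²⟩ = 17.750.
(Δx)² = 17.750 − (3.7200)² = 3.9117.

3.912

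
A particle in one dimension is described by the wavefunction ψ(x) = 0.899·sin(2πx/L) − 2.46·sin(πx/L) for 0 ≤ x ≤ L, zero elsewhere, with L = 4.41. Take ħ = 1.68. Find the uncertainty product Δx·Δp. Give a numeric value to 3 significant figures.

Δx = √(⟨x²⟩−⟨x⟩²), Δp = √(⟨p²⟩−⟨p⟩²).
On 0 ≤ x ≤ L (j ≠ l): ∫sin²(jπx/L) dx = L/2, ∫sin(jπx/L)·sin(lπx/L) dx = 0; diagonal moments ∫x·sin²(jπx/L) dx = L²/4, ∫x²·sin²(jπx/L) dx = L³·(1/6 − 1/(4j²π²)); cross terms ∫x·sin(jπx/L)·sin(lπx/L) dx = 0 for j + l even and −4jlL²/(π²(j² − l²)²) for j + l odd, ∫x²·sin(jπx/L)·sin(lπx/L) dx = (−1)^(j+l)·4jlL³/(π²(j² − l²)²); higher powers the same way via product-to-sum and parts. d²/dx² sin(jπx/L) = −(jπ/L)²·sin(jπx/L); on 0 ≤ x ≤ L, ∫sin²(jπx/L) dx = L/2 and ∫sin(jπx/L)·sin(lπx/L) dx = 0 for j ≠ l, so only diagonal terms survive in ∫|ψ|² and ∫ψ·ψ″; ∫ψ·ψ′ dx = [ψ²/2] between the walls = 0.
Normalization: ∫|ψ|² dx = 15.126.
⟨x⟩ = 2.7172, ⟨x²⟩ = 7.8433 ⇒ Δx = 0.67834.
⟨p⟩ = 0.0000, ⟨p²⟩ = 1.9386 ⇒ Δp = 1.3923.
Δx·Δp = 0.94447.

0.944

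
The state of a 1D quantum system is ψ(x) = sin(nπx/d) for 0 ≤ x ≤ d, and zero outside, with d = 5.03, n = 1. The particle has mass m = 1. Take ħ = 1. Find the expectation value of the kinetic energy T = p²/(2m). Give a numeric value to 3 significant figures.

T = −(ħ²/2m) d²/dx², so ⟨T⟩ = −(ħ²/2m) ∫ ψ*·ψ'' dx / ∫|ψ|² dx; with m = 1.
d/dx sin(nπx/d) = (nπ/d)·cos(nπx/d) and d²/dx² sin(nπx/d) = −(nπ/d)²·sin(nπx/d); on 0 ≤ x ≤ d, ∫sin²(nπx/d) dx = d/2 and ∫sin(nπx/d)·cos(nπx/d) dx = 0.
State is unnormalized: ∫|ψ|² dx = 2.5150, and ∫ψ*·(−ħ²/2m · ψ'') dx = 0.49054, so ⟨T⟩ = 0.49054 / 2.5150.
⟨T⟩ = 0.19504.

0.195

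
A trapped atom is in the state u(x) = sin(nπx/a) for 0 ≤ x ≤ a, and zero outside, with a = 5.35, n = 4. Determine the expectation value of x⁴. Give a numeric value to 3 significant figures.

⟨x⁴⟩ = ∫ x⁴·|u|² dx / ∫|u|² dx (integrals over the domain).
With sin²θ = (1 − cos2θ)/2 on 0 ≤ x ≤ a: ∫sin²(nπx/a) dx = a/2, ∫x·sin²(nπx/a) dx = a²/4, ∫x²·sin²(nπx/a) dx = a³·(1/6 − 1/(4n²π²)); higher powers xᵏ the same way, integrating xᵏ·cos(2nπx/a) by parts.
State is unnormalized: ∫|u|² dx = 2.6750, and ∫u*·x⁴·u dx = 424.55, so ⟨x⁴⟩ = 424.55 / 2.6750.
⟨x⁴⟩ = 158.71.

159.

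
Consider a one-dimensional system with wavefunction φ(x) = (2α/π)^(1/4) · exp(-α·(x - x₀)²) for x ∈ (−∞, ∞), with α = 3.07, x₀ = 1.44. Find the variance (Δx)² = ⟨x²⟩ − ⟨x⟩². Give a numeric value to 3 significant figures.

Compute ⟨x⟩ and ⟨x²⟩ separately, then (Δx)² = ⟨x²⟩ − ⟨x⟩².
Gaussian moments (u = x − x₀): ∫u^(2j)·e^(−2αu²) du = (2j−1)!!/(4α)^j · √(π/(2α)), odd powers integrate to 0; here √(π/(2α)) = 0.71530.
⟨x⟩ = 1.4400 and ⟨x²⟩ = 2.1550.
(Δx)² = 2.1550 − (1.4400)² = 0.081433.

0.0814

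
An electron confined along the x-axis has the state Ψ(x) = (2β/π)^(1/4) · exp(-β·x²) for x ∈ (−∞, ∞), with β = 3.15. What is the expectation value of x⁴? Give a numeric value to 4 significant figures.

0.01890

⟨x⁴⟩ = ∫ x⁴·|Ψ|² dx (integrals over the domain).
Gaussian moments: ∫x^(2j)·e^(−2βx²) dx = (2j−1)!!/(4β)^j · √(π/(2β)), odd powers integrate to 0; here √(π/(2β)) = 0.70616.
⟨x⁴⟩ = 0.018896.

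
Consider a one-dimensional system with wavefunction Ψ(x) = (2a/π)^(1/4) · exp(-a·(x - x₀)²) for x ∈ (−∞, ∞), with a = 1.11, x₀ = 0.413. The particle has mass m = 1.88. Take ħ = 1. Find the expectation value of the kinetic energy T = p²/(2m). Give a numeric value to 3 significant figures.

0.295

T = −(ħ²/2m) d²/dx², so ⟨T⟩ = −(ħ²/2m) ∫ Ψ*·Ψ'' dx; with m = 1.88.
Gaussian moments (u = x − x₀): ∫u^(2j)·e^(−2au²) du = (2j−1)!!/(4a)^j · √(π/(2a)), odd powers integrate to 0; here √(π/(2a)) = 1.1896. Derivatives: d/dx e^(−au²) = −2au·e^(−au²), d²/dx² e^(−au²) = (4a²u² − 2a)·e^(−au²).
⟨T⟩ = 0.29521.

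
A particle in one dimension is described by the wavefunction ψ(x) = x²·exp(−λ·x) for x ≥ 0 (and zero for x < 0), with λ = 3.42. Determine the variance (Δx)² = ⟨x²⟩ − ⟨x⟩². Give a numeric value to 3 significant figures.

0.107

Compute ⟨x⟩ and ⟨x²⟩ separately, then (Δx)² = ⟨x²⟩ − ⟨x⟩².
Every integrand reduces to terms xʲ·e^(−2λx) on [0, ∞); use ∫₀^∞ xʲ·e^(−2λx) dx = j!/(2λ)^(j+1).
Normalization: ∫|ψ|² dx = 0.0016030.
⟨x⟩ = 0.73099 and ⟨x²⟩ = 0.64122.
(Δx)² = 0.64122 − (0.73099)² = 0.10687.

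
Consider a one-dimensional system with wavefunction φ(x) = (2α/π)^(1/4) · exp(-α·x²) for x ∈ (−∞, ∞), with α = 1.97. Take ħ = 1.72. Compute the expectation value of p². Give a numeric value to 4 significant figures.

p² φ = −ħ² d²φ/dx²; ⟨p²⟩ = −ħ² ∫ φ*·φ'' dx.
Gaussian moments: ∫x^(2j)·e^(−2αx²) dx = (2j−1)!!/(4α)^j · √(π/(2α)), odd powers integrate to 0; here √(π/(2α)) = 0.89295. Derivatives: d/dx e^(−αx²) = −2αx·e^(−αx²), d²/dx² e^(−αx²) = (4α²x² − 2α)·e^(−αx²).
⟨p²⟩ = 5.8280.

5.828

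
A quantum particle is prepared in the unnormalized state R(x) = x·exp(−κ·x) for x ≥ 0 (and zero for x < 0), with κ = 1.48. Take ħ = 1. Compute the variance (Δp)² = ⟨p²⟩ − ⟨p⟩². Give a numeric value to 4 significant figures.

Compute ⟨p⟩ and ⟨p²⟩ separately; (Δp)² = ⟨p²⟩ − ⟨p⟩².
Differentiate x·exp(−κ·x) with the product rule; every integrand then reduces to terms xʲ·e^(−2κx) on [0, ∞), with ∫₀^∞ xʲ·e^(−2κx) dx = j!/(2κ)^(j+1).
Normalization: ∫|R|² dx = 0.077118.
⟨p⟩ = 0.0000 and ⟨p²⟩ = 2.1904.
(Δp)² = 2.1904 − (0.0000)² = 2.1904.

2.190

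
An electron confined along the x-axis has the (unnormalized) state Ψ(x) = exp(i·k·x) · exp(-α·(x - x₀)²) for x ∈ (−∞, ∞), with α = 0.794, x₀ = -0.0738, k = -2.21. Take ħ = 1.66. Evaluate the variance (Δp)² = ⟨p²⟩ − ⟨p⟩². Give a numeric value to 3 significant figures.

2.19

Compute ⟨p⟩ and ⟨p²⟩ separately; (Δp)² = ⟨p²⟩ − ⟨p⟩².
Gaussian moments (u = x − x₀): ∫u^(2j)·e^(−2αu²) du = (2j−1)!!/(4α)^j · √(π/(2α)), odd powers integrate to 0; here √(π/(2α)) = 1.4065. Derivatives: Ψ′ = (ik − 2αu)·Ψ, Ψ″ = ((ik − 2αu)² − 2α)·Ψ; the odd-in-u pieces drop out.
Normalization: ∫|Ψ|² dx = 1.4065.
⟨p⟩ = -3.6686 and ⟨p²⟩ = 15.647.
(Δp)² = 15.647 − (-3.6686)² = 2.1879.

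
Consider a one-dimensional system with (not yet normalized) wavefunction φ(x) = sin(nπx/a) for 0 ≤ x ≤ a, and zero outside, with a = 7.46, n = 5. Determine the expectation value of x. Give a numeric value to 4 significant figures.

⟨x⟩ = ∫ x·|φ|² dx / ∫|φ|² dx (integrals over the domain).
With sin²θ = (1 − cos2θ)/2 on 0 ≤ x ≤ a: ∫sin²(nπx/a) dx = a/2, ∫x·sin²(nπx/a) dx = a²/4, ∫x²·sin²(nπx/a) dx = a³·(1/6 − 1/(4n²π²)); higher powers xᵏ the same way, integrating xᵏ·cos(2nπx/a) by parts.
State is unnormalized: ∫|φ|² dx = 3.7300, and ∫φ*·x·φ dx = 13.913, so ⟨x⟩ = 13.913 / 3.7300.
⟨x⟩ = 3.7300.

3.730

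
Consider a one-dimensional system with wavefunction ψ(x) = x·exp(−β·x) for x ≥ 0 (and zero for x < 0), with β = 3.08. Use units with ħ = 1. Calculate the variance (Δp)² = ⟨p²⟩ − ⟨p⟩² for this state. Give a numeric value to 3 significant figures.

9.49

Compute ⟨p⟩ and ⟨p²⟩ separately; (Δp)² = ⟨p²⟩ − ⟨p⟩².
Differentiate x·exp(−β·x) with the product rule; every integrand then reduces to terms xʲ·e^(−2βx) on [0, ∞), with ∫₀^∞ xʲ·e^(−2βx) dx = j!/(2β)^(j+1).
Normalization: ∫|ψ|² dx = 0.0085563.
⟨p⟩ = 0.0000 and ⟨p²⟩ = 9.4864.
(Δp)² = 9.4864 − (0.0000)² = 9.4864.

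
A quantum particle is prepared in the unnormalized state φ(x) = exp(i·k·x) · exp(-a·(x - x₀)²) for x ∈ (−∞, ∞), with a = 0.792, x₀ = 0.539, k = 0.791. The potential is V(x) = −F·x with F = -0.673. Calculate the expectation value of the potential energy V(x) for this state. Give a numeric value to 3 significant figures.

⟨V⟩ = ∫ V(x)·|φ|² dx / ∫|φ|² dx.
Gaussian moments (u = x − x₀): ∫u^(2j)·e^(−2au²) du = (2j−1)!!/(4a)^j · √(π/(2a)), odd powers integrate to 0; here √(π/(2a)) = 1.4083.
State is unnormalized: ∫|φ|² dx = 1.4083, and ∫φ*·V(x)·φ dx = 0.51086, so ⟨V⟩ = 0.51086 / 1.4083.
⟨V⟩ = 0.36275.

0.363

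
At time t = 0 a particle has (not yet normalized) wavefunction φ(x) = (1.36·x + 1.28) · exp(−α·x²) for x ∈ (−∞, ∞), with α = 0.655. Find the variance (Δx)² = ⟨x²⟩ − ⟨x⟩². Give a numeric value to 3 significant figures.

0.290

Compute ⟨x⟩ and ⟨x²⟩ separately, then (Δx)² = ⟨x²⟩ − ⟨x⟩².
Expand each integrand as polynomial × e^(−2αx²) and use ∫x^(2j)·e^(−2αx²) dx = (2j−1)!!/(4α)^j · √(π/(2α)), odd powers → 0; here √(π/(2α)) = 1.5486.
Normalization: ∫|φ|² dx = 3.6305.
⟨x⟩ = 0.56683 and ⟨x²⟩ = 0.61155.
(Δx)² = 0.61155 − (0.56683)² = 0.29025.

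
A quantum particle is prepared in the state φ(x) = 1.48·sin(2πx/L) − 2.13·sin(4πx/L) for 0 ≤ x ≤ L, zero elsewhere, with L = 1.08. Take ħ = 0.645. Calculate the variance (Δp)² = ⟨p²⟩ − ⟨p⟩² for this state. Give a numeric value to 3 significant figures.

42.6

Compute ⟨p⟩ and ⟨p²⟩ separately; (Δp)² = ⟨p²⟩ − ⟨p⟩².
d²/dx² sin(jπx/L) = −(jπ/L)²·sin(jπx/L); on 0 ≤ x ≤ L, ∫sin²(jπx/L) dx = L/2 and ∫sin(jπx/L)·sin(lπx/L) dx = 0 for j ≠ l, so only diagonal terms survive in ∫|φ|² and ∫φ·φ″; ∫φ·φ′ dx = [φ²/2] between the walls = 0.
Normalization: ∫|φ|² dx = 3.6327.
⟨p⟩ = 0.0000 and ⟨p²⟩ = 42.570.
(Δp)² = 42.570 − (0.0000)² = 42.570.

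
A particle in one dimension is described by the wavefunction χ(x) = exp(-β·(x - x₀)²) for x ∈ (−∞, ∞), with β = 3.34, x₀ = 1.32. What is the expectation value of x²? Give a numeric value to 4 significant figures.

1.817

⟨x²⟩ = ∫ x²·|χ|² dx / ∫|χ|² dx (integrals over the domain).
Gaussian moments (u = x − x₀): ∫u^(2j)·e^(−2βu²) du = (2j−1)!!/(4β)^j · √(π/(2β)), odd powers integrate to 0; here √(π/(2β)) = 0.68578.
State is unnormalized: ∫|χ|² dx = 0.68578, and ∫χ*·x²·χ dx = 1.2462, so ⟨x²⟩ = 1.2462 / 0.68578.
⟨x²⟩ = 1.8173.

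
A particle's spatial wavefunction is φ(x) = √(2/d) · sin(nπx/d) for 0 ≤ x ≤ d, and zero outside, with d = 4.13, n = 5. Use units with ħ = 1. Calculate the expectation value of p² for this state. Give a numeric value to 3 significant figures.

14.5

p² φ = −ħ² d²φ/dx²; ⟨p²⟩ = −ħ² ∫ φ*·φ'' dx.
d/dx sin(nπx/d) = (nπ/d)·cos(nπx/d) and d²/dx² sin(nπx/d) = −(nπ/d)²·sin(nπx/d); on 0 ≤ x ≤ d, ∫sin²(nπx/d) dx = d/2 and ∫sin(nπx/d)·cos(nπx/d) dx = 0.
⟨p²⟩ = 14.466.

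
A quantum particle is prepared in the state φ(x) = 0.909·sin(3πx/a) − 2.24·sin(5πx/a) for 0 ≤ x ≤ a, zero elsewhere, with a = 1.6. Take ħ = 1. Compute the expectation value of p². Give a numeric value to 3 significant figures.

87.7

p² φ = −ħ² d²φ/dx²; ⟨p²⟩ = −ħ² ∫ φ*·φ'' dx / ∫|φ|² dx.
d²/dx² sin(jπx/a) = −(jπ/a)²·sin(jπx/a); on 0 ≤ x ≤ a, ∫sin²(jπx/a) dx = a/2 and ∫sin(jπx/a)·sin(lπx/a) dx = 0 for j ≠ l, so only diagonal terms survive in ∫|φ|² and ∫φ·φ″; ∫φ·φ′ dx = [φ²/2] between the walls = 0.
State is unnormalized: ∫|φ|² dx = 4.6751, and ∫φ*·(−ħ² φ'') dx = 409.82, so ⟨p²⟩ = 409.82 / 4.6751.
⟨p²⟩ = 87.661.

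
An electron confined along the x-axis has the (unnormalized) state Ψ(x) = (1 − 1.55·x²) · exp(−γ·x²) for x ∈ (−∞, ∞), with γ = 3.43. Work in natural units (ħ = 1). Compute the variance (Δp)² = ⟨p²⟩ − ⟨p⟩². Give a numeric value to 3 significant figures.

5.55

Compute ⟨p⟩ and ⟨p²⟩ separately; (Δp)² = ⟨p²⟩ − ⟨p⟩².
Expand each integrand as polynomial × e^(−2γx²) and use ∫x^(2j)·e^(−2γx²) dx = (2j−1)!!/(4γ)^j · √(π/(2γ)), odd powers → 0; here √(π/(2γ)) = 0.67673. Differentiate with the product rule, d/dx e^(−γx²) = −2γx·e^(−γx²).
Normalization: ∫|Ψ|² dx = 0.54973.
⟨p⟩ = 0.0000 and ⟨p²⟩ = 5.5536.
(Δp)² = 5.5536 − (0.0000)² = 5.5536.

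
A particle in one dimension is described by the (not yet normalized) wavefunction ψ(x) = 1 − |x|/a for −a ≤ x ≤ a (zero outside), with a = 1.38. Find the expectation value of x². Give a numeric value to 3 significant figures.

0.190

⟨x²⟩ = ∫ x²·|ψ|² dx / ∫|ψ|² dx (integrals over the domain).
ψ is even, so ∫ over [−a, a] = 2∫₀ᵃ with ψ = 1 − x/a there: ∫₀ᵃ (1 − x/a)² dx = a/3, ∫₀ᵃ x²(1 − x/a)² dx = a³/30, ∫₀ᵃ x⁴(1 − x/a)² dx = a⁵/105.
State is unnormalized: ∫|ψ|² dx = 0.92000, and ∫ψ*·x²·ψ dx = 0.17520, so ⟨x²⟩ = 0.17520 / 0.92000.
⟨x²⟩ = 0.19044.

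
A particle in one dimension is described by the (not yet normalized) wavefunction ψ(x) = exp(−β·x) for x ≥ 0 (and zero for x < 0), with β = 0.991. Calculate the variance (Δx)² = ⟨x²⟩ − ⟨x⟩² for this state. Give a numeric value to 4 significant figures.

Compute ⟨x⟩ and ⟨x²⟩ separately, then (Δx)² = ⟨x²⟩ − ⟨x⟩².
Every integrand reduces to terms xʲ·e^(−2βx) on [0, ∞); use ∫₀^∞ xʲ·e^(−2βx) dx = j!/(2β)^(j+1).
Normalization: ∫|ψ|² dx = 0.50454.
⟨x⟩ = 0.50454 and ⟨x²⟩ = 0.50912.
(Δx)² = 0.50912 − (0.50454)² = 0.25456.

0.2546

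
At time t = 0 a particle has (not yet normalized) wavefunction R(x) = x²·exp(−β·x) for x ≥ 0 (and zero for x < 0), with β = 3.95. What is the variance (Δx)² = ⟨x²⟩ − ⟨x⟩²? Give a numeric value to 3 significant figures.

Compute ⟨x⟩ and ⟨x²⟩ separately, then (Δx)² = ⟨x²⟩ − ⟨x⟩².
Every integrand reduces to terms xʲ·e^(−2βx) on [0, ∞); use ∫₀^∞ xʲ·e^(−2βx) dx = j!/(2β)^(j+1).
Normalization: ∫|R|² dx = 0.00077997.
⟨x⟩ = 0.63291 and ⟨x²⟩ = 0.48069.
(Δx)² = 0.48069 − (0.63291)² = 0.080115.

0.0801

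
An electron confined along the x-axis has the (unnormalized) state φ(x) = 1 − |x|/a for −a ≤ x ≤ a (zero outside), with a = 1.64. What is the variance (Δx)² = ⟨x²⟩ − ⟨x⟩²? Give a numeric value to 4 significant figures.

0.2690

Compute ⟨x⟩ and ⟨x²⟩ separately, then (Δx)² = ⟨x²⟩ − ⟨x⟩².
φ is even, so ∫ over [−a, a] = 2∫₀ᵃ with φ = 1 − x/a there: ∫₀ᵃ (1 − x/a)² dx = a/3, ∫₀ᵃ x²(1 − x/a)² dx = a³/30, ∫₀ᵃ x⁴(1 − x/a)² dx = a⁵/105.
Normalization: ∫|φ|² dx = 1.0933.
⟨x⟩ = 0.0000 and ⟨x²⟩ = 0.26896.
(Δx)² = 0.26896 − (0.0000)² = 0.26896.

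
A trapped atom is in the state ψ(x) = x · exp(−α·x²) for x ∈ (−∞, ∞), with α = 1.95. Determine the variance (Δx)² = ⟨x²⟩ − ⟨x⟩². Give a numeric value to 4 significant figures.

Compute ⟨x⟩ and ⟨x²⟩ separately, then (Δx)² = ⟨x²⟩ − ⟨x⟩².
Expand each integrand as polynomial × e^(−2αx²) and use ∫x^(2j)·e^(−2αx²) dx = (2j−1)!!/(4α)^j · √(π/(2α)), odd powers → 0; here √(π/(2α)) = 0.89752.
Normalization: ∫|ψ|² dx = 0.11507.
⟨x⟩ = 0.0000 and ⟨x²⟩ = 0.38462.
(Δx)² = 0.38462 − (0.0000)² = 0.38462.

0.3846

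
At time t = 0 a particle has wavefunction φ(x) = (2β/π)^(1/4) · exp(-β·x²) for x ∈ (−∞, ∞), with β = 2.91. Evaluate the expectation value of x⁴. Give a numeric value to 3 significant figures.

⟨x⁴⟩ = ∫ x⁴·|φ|² dx (integrals over the domain).
Gaussian moments: ∫x^(2j)·e^(−2βx²) dx = (2j−1)!!/(4β)^j · √(π/(2β)), odd powers integrate to 0; here √(π/(2β)) = 0.73471.
⟨x⁴⟩ = 0.022142.

0.0221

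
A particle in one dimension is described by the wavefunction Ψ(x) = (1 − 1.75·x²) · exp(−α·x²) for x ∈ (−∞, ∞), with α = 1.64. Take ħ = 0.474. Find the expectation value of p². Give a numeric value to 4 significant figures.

p² Ψ = −ħ² d²Ψ/dx²; ⟨p²⟩ = −ħ² ∫ Ψ*·Ψ'' dx / ∫|Ψ|² dx.
Expand each integrand as polynomial × e^(−2αx²) and use ∫x^(2j)·e^(−2αx²) dx = (2j−1)!!/(4α)^j · √(π/(2α)), odd powers → 0; here √(π/(2α)) = 0.97867. Differentiate with the product rule, d/dx e^(−αx²) = −2αx·e^(−αx²).
State is unnormalized: ∫|Ψ|² dx = 0.66546, and ∫Ψ*·(−ħ² Ψ'') dx = 0.73265, so ⟨p²⟩ = 0.73265 / 0.66546.
⟨p²⟩ = 1.1010.

1.101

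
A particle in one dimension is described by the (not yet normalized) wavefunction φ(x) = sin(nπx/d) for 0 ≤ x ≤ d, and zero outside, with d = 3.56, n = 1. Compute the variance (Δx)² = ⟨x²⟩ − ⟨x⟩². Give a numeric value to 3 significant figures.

Compute ⟨x⟩ and ⟨x²⟩ separately, then (Δx)² = ⟨x²⟩ − ⟨x⟩².
With sin²θ = (1 − cos2θ)/2 on 0 ≤ x ≤ d: ∫sin²(nπx/d) dx = d/2, ∫x·sin²(nπx/d) dx = d²/4, ∫x²·sin²(nπx/d) dx = d³·(1/6 − 1/(4n²π²)); higher powers xᵏ the same way, integrating xᵏ·cos(2nπx/d) by parts.
Normalization: ∫|φ|² dx = 1.7800.
⟨x⟩ = 1.7800 and ⟨x²⟩ = 3.5825.
(Δx)² = 3.5825 − (1.7800)² = 0.41408.

0.414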